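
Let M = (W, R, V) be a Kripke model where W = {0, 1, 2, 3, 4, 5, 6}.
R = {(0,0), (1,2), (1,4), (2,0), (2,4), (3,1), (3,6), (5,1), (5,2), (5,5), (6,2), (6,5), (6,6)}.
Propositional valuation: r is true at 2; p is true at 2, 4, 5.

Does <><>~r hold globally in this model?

No

Let φ = <><>~r. Evaluate φ at each world:
  0 (successors {0}): φ is true.
  1 (successors {2, 4}): φ is true.
  2 (successors {0, 4}): φ is true.
  3 (successors {1, 6}): φ is true.
  4 (successors ∅): φ is false.
  5 (successors {1, 2, 5}): φ is true.
  6 (successors {2, 5, 6}): φ is true.
Detail at 4 (counterexample):
  At 4: no accessible worlds, so <><>~r is false.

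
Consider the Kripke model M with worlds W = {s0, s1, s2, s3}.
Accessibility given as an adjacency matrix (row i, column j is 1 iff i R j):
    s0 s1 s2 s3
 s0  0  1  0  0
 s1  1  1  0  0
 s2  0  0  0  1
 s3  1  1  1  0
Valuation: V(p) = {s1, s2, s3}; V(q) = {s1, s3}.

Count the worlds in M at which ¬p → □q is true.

4

Recall that □ψ holds at a world iff ψ holds at every accessible world, and ◇ψ holds iff ψ holds at some accessible world.
Let φ = ¬p → □q. Evaluate φ at each world:
  s0 (successors {s1}): φ is true.
  s1 (successors {s0, s1}): φ is true.
  s2 (successors {s3}): φ is true.
  s3 (successors {s0, s1, s2}): φ is true.
For instance, at s1:
  At s1: ¬p is false, □q is false, so ¬p → □q is true.
    At s1: □q requires q at every successor {s0, s1}.
      q fails at s0, so □q is false at s1.
Satisfying worlds: {s0, s1, s2, s3}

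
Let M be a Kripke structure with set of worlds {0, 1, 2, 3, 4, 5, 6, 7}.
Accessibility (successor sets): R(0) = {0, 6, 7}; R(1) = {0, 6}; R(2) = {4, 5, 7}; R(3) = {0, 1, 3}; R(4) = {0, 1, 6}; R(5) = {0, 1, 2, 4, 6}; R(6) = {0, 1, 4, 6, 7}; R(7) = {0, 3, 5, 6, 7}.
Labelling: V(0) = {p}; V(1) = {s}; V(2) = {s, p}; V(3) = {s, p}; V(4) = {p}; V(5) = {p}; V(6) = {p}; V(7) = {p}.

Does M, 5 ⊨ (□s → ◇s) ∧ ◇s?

Yes

At 5: □s → ◇s is true, ◇s is true, so (□s → ◇s) ∧ ◇s is true.
  At 5: □s is false, ◇s is true, so □s → ◇s is true.
    At 5: □s requires s at every successor {0, 1, 2, 4, 6}.
      s fails at 0, so □s is false at 5.
    At 5: ◇s requires s at some successor in {0, 1, 2, 4, 6}.
      s holds at 1, so ◇s is true at 5.
  At 5: ◇s requires s at some successor in {0, 1, 2, 4, 6}.
    s holds at 1, so ◇s is true at 5.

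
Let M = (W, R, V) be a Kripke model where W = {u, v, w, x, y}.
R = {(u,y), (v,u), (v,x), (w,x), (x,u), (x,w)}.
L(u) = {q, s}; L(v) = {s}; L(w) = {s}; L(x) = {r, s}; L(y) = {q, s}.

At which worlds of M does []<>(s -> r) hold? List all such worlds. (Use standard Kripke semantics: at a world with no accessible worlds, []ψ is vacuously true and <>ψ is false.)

Recall that []ψ holds at a world iff ψ holds at every accessible world, and <>ψ holds iff ψ holds at some accessible world.
Let φ = []<>(s -> r). Evaluate φ at each world:
  u (successors {y}): φ is false.
  v (successors {u, x}): φ is false.
  w (successors {x}): φ is false.
  x (successors {u, w}): φ is false.
  y (successors ∅): φ is true.
For instance, at v:
  At v: []<>(s -> r) requires <>(s -> r) at every successor {u, x}.
    <>(s -> r) fails at u, so []<>(s -> r) is false at v.
      At u: <>(s -> r) requires s -> r at some successor in {y}.
        At y: s -> r is false.
      So <>(s -> r) is false at u.
Satisfying worlds: {y}

y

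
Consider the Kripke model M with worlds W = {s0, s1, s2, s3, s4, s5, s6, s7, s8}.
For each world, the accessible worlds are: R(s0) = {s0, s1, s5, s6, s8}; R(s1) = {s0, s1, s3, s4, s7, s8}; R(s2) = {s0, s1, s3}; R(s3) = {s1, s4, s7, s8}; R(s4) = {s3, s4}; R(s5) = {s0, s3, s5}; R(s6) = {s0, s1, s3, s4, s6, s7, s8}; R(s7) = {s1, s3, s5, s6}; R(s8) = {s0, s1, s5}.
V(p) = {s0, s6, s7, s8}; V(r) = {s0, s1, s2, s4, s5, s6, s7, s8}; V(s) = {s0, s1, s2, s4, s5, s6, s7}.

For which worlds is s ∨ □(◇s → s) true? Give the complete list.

Let φ = s ∨ □(◇s → s). Evaluate φ at each world:
  s0 (successors {s0, s1, s5, s6, s8}): φ is true.
  s1 (successors {s0, s1, s3, s4, s7, s8}): φ is true.
  s2 (successors {s0, s1, s3}): φ is true.
  s3 (successors {s1, s4, s7, s8}): φ is false.
  s4 (successors {s3, s4}): φ is true.
  s5 (successors {s0, s3, s5}): φ is true.
  s6 (successors {s0, s1, s3, s4, s6, s7, s8}): φ is true.
  s7 (successors {s1, s3, s5, s6}): φ is true.
  s8 (successors {s0, s1, s5}): φ is true.
For instance, at s5:
  At s5: s is true, □(◇s → s) is false, so s ∨ □(◇s → s) is true.
    At s5: □(◇s → s) requires ◇s → s at every successor {s0, s3, s5}.
      ◇s → s fails at s3, so □(◇s → s) is false at s5.
Satisfying worlds: {s0, s1, s2, s4, s5, s6, s7, s8}

s0, s1, s2, s4, s5, s6, s7, s8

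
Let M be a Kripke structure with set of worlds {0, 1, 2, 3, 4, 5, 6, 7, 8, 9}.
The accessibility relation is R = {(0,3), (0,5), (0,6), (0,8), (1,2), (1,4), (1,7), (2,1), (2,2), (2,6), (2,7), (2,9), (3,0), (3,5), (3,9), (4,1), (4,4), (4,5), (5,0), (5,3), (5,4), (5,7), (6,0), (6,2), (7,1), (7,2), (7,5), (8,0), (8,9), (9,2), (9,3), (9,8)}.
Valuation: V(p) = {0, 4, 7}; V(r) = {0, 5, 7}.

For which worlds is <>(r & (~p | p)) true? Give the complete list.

0, 1, 2, 3, 4, 5, 6, 7, 8

Let φ = <>(r & (~p | p)). Evaluate φ at each world:
  0 (successors {3, 5, 6, 8}): φ is true.
  1 (successors {2, 4, 7}): φ is true.
  2 (successors {1, 2, 6, 7, 9}): φ is true.
  3 (successors {0, 5, 9}): φ is true.
  4 (successors {1, 4, 5}): φ is true.
  5 (successors {0, 3, 4, 7}): φ is true.
  6 (successors {0, 2}): φ is true.
  7 (successors {1, 2, 5}): φ is true.
  8 (successors {0, 9}): φ is true.
  9 (successors {2, 3, 8}): φ is false.
For instance, at 2:
  At 2: <>(r & (~p | p)) requires r & (~p | p) at some successor in {1, 2, 6, 7, 9}.
    r & (~p | p) holds at 7, so <>(r & (~p | p)) is true at 2.
Satisfying worlds: {0, 1, 2, 3, 4, 5, 6, 7, 8}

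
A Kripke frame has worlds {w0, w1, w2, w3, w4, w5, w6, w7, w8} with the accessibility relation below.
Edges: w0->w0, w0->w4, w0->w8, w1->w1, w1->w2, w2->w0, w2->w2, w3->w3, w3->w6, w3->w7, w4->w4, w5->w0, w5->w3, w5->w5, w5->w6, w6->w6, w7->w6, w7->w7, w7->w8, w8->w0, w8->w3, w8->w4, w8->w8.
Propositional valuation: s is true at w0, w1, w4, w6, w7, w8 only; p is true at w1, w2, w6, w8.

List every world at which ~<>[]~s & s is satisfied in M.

Let φ = ~<>[]~s & s. Evaluate φ at each world:
  w0 (successors {w0, w4, w8}): φ is true.
  w1 (successors {w1, w2}): φ is true.
  w2 (successors {w0, w2}): φ is false.
  w3 (successors {w3, w6, w7}): φ is false.
  w4 (successors {w4}): φ is true.
  w5 (successors {w0, w3, w5, w6}): φ is false.
  w6 (successors {w6}): φ is true.
  w7 (successors {w6, w7, w8}): φ is true.
  w8 (successors {w0, w3, w4, w8}): φ is true.
For instance, at w8:
  At w8: ~<>[]~s is true, s is true, so ~<>[]~s & s is true.
    At w8: <>[]~s is false, so ~<>[]~s is true.
      At w8: <>[]~s requires []~s at some successor in {w0, w3, w4, w8}.
        At w0: []~s is false.
        At w3: []~s is false.
        At w4: []~s is false.
        At w8: []~s is false.
      So <>[]~s is false at w8.
Satisfying worlds: {w0, w1, w4, w6, w7, w8}

w0, w1, w4, w6, w7, w8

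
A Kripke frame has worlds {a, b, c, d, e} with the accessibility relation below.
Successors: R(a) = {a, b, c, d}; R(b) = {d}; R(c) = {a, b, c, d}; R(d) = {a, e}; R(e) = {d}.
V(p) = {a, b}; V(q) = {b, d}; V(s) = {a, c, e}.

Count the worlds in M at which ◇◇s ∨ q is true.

Recall that ◇ψ holds at a world iff ψ holds at some accessible world.
Let φ = ◇◇s ∨ q. Evaluate φ at each world:
  a (successors {a, b, c, d}): φ is true.
  b (successors {d}): φ is true.
  c (successors {a, b, c, d}): φ is true.
  d (successors {a, e}): φ is true.
  e (successors {d}): φ is true.
For instance, at a:
  At a: ◇◇s is true, q is false, so ◇◇s ∨ q is true.
    At a: ◇◇s requires ◇s at some successor in {a, b, c, d}.
      ◇s holds at a, so ◇◇s is true at a.
Satisfying worlds: {a, b, c, d, e}

5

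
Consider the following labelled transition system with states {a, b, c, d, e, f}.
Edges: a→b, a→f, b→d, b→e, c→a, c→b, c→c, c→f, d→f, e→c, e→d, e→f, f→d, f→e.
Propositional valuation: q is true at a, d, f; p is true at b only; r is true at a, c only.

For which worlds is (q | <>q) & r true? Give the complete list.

Recall that <>ψ holds at a world iff ψ holds at some accessible world.
Let φ = (q | <>q) & r. Evaluate φ at each world:
  a (successors {b, f}): φ is true.
  b (successors {d, e}): φ is false.
  c (successors {a, b, c, f}): φ is true.
  d (successors {f}): φ is false.
  e (successors {c, d, f}): φ is false.
  f (successors {d, e}): φ is false.
For instance, at e:
  At e: q | <>q is true, r is false, so (q | <>q) & r is false.
    At e: q is false, <>q is true, so q | <>q is true.
      At e: <>q requires q at some successor in {c, d, f}.
        q holds at d, so <>q is true at e.
Satisfying worlds: {a, c}

a, c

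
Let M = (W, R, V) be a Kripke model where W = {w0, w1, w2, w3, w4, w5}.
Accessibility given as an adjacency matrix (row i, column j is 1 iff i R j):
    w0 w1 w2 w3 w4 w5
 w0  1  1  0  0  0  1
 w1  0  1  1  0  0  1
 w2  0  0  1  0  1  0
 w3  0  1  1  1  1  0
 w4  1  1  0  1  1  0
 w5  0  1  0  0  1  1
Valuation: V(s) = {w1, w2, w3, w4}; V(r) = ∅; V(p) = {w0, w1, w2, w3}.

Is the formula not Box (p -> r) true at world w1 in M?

Yes

At w1: Box (p -> r) is false, so not Box (p -> r) is true.
  At w1: Box (p -> r) requires p -> r at every successor {w1, w2, w5}.
    p -> r fails at w1, so Box (p -> r) is false at w1.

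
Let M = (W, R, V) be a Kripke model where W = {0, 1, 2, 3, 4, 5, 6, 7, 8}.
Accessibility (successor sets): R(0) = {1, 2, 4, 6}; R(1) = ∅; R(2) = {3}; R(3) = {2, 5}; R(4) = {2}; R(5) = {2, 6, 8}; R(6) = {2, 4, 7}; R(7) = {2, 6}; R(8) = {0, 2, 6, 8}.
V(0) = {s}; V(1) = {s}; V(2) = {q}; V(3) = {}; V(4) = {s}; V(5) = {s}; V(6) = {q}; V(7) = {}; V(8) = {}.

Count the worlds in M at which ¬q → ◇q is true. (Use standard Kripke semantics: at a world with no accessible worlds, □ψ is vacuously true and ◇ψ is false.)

Let φ = ¬q → ◇q. Evaluate φ at each world:
  0 (successors {1, 2, 4, 6}): φ is true.
  1 (successors ∅): φ is false.
  2 (successors {3}): φ is true.
  3 (successors {2, 5}): φ is true.
  4 (successors {2}): φ is true.
  5 (successors {2, 6, 8}): φ is true.
  6 (successors {2, 4, 7}): φ is true.
  7 (successors {2, 6}): φ is true.
  8 (successors {0, 2, 6, 8}): φ is true.
For instance, at 0:
  At 0: ¬q is true, ◇q is true, so ¬q → ◇q is true.
    At 0: ◇q requires q at some successor in {1, 2, 4, 6}.
      q holds at 2, so ◇q is true at 0.
Satisfying worlds: {0, 2, 3, 4, 5, 6, 7, 8}

8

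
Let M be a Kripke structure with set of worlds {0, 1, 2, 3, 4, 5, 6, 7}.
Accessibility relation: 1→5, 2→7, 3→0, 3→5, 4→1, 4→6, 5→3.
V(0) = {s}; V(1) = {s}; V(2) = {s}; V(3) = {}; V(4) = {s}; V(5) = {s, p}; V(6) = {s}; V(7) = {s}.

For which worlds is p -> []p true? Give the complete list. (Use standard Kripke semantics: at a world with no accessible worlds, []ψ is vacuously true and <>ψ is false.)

Let φ = p -> []p. Evaluate φ at each world:
  0 (successors ∅): φ is true.
  1 (successors {5}): φ is true.
  2 (successors {7}): φ is true.
  3 (successors {0, 5}): φ is true.
  4 (successors {1, 6}): φ is true.
  5 (successors {3}): φ is false.
  6 (successors ∅): φ is true.
  7 (successors ∅): φ is true.
For instance, at 4:
  At 4: p is false, []p is false, so p -> []p is true.
    At 4: []p requires p at every successor {1, 6}.
      p fails at 1, so []p is false at 4.
Satisfying worlds: {0, 1, 2, 3, 4, 6, 7}

0, 1, 2, 3, 4, 6, 7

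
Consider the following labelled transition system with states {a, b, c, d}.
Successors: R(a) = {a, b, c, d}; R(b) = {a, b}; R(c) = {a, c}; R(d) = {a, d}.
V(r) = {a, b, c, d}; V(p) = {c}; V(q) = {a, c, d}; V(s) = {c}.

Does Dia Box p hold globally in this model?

No

Let φ = Dia Box p. Evaluate φ at each world:
  a (successors {a, b, c, d}): φ is false.
  b (successors {a, b}): φ is false.
  c (successors {a, c}): φ is false.
  d (successors {a, d}): φ is false.
Detail at a (counterexample):
  At a: Dia Box p requires Box p at some successor in {a, b, c, d}.
    At a: Box p is false.
    At b: Box p is false.
    At c: Box p is false.
    At d: Box p is false.
  So Dia Box p is false at a.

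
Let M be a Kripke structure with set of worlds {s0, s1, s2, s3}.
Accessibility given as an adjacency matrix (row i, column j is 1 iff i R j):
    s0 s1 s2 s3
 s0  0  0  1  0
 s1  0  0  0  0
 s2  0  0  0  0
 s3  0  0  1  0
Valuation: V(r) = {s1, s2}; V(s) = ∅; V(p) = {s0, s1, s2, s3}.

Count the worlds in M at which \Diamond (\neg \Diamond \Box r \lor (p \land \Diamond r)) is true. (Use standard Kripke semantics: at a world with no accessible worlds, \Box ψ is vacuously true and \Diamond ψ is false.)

Let φ = \Diamond (\neg \Diamond \Box r \lor (p \land \Diamond r)). Evaluate φ at each world:
  s0 (successors {s2}): φ is true.
  s1 (successors ∅): φ is false.
  s2 (successors ∅): φ is false.
  s3 (successors {s2}): φ is true.
For instance, at s0:
  At s0: \Diamond (\neg \Diamond \Box r \lor (p \land \Diamond r)) requires \neg \Diamond \Box r \lor (p \land \Diamond r) at some successor in {s2}.
    \neg \Diamond \Box r \lor (p \land \Diamond r) holds at s2, so \Diamond (\neg \Diamond \Box r \lor (p \land \Diamond r)) is true at s0.
      At s2: \neg \Diamond \Box r is true, p \land \Diamond r is false, so \neg \Diamond \Box r \lor (p \land \Diamond r) is true.
Satisfying worlds: {s0, s3}

2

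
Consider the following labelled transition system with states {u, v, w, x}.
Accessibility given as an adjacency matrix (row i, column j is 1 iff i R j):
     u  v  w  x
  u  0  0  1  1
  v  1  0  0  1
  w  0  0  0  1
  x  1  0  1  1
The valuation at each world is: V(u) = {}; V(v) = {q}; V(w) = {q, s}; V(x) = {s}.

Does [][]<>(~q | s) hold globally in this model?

Let φ = [][]<>(~q | s). Evaluate φ at each world:
  u (successors {w, x}): φ is true.
  v (successors {u, x}): φ is true.
  w (successors {x}): φ is true.
  x (successors {u, w, x}): φ is true.
For instance, at x:
  At x: [][]<>(~q | s) requires []<>(~q | s) at every successor {u, w, x}.
      At u: []<>(~q | s) requires <>(~q | s) at every successor {w, x}.
        At w: <>(~q | s) is true.
        At x: <>(~q | s) is true.
      So []<>(~q | s) is true at u.
      At w: []<>(~q | s) requires <>(~q | s) at every successor {x}.
        At x: <>(~q | s) is true.
      So []<>(~q | s) is true at w.
      At x: []<>(~q | s) requires <>(~q | s) at every successor {u, w, x}.
        At u: <>(~q | s) is true.
        At w: <>(~q | s) is true.
        At x: <>(~q | s) is true.
      So []<>(~q | s) is true at x.
  So [][]<>(~q | s) is true at x.

Yes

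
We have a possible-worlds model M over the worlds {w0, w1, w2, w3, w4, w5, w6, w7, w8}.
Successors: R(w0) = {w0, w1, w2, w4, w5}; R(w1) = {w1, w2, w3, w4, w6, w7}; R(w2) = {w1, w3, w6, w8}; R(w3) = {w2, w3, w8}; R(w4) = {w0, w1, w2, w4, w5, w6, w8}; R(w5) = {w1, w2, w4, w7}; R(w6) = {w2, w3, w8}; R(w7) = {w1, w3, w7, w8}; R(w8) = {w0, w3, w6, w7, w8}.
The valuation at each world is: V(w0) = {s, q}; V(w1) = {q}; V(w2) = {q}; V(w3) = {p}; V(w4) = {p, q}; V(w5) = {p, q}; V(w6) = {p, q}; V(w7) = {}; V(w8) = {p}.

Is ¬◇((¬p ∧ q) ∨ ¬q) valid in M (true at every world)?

Let φ = ¬◇((¬p ∧ q) ∨ ¬q). Evaluate φ at each world:
  w0 (successors {w0, w1, w2, w4, w5}): φ is false.
  w1 (successors {w1, w2, w3, w4, w6, w7}): φ is false.
  w2 (successors {w1, w3, w6, w8}): φ is false.
  w3 (successors {w2, w3, w8}): φ is false.
  w4 (successors {w0, w1, w2, w4, w5, w6, w8}): φ is false.
  w5 (successors {w1, w2, w4, w7}): φ is false.
  w6 (successors {w2, w3, w8}): φ is false.
  w7 (successors {w1, w3, w7, w8}): φ is false.
  w8 (successors {w0, w3, w6, w7, w8}): φ is false.
Detail at w0 (counterexample):
  At w0: ◇((¬p ∧ q) ∨ ¬q) is true, so ¬◇((¬p ∧ q) ∨ ¬q) is false.
    At w0: ◇((¬p ∧ q) ∨ ¬q) requires (¬p ∧ q) ∨ ¬q at some successor in {w0, w1, w2, w4, w5}.
      (¬p ∧ q) ∨ ¬q holds at w0, so ◇((¬p ∧ q) ∨ ¬q) is true at w0.

No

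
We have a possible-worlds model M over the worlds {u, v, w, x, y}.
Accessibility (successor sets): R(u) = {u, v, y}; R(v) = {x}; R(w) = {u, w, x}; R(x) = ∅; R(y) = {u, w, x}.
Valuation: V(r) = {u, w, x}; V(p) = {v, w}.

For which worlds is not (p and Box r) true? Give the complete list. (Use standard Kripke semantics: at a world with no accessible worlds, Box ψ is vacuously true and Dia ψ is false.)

u, x, y

Recall that Box ψ holds at a world iff ψ holds at every accessible world, and Dia ψ holds iff ψ holds at some accessible world.
Let φ = not (p and Box r). Evaluate φ at each world:
  u (successors {u, v, y}): φ is true.
  v (successors {x}): φ is false.
  w (successors {u, w, x}): φ is false.
  x (successors ∅): φ is true.
  y (successors {u, w, x}): φ is true.
For instance, at v:
  At v: p and Box r is true, so not (p and Box r) is false.
    At v: p is true, Box r is true, so p and Box r is true.
      At v: Box r requires r at every successor {x}.
        At x: r is true.
      So Box r is true at v.
Satisfying worlds: {u, x, y}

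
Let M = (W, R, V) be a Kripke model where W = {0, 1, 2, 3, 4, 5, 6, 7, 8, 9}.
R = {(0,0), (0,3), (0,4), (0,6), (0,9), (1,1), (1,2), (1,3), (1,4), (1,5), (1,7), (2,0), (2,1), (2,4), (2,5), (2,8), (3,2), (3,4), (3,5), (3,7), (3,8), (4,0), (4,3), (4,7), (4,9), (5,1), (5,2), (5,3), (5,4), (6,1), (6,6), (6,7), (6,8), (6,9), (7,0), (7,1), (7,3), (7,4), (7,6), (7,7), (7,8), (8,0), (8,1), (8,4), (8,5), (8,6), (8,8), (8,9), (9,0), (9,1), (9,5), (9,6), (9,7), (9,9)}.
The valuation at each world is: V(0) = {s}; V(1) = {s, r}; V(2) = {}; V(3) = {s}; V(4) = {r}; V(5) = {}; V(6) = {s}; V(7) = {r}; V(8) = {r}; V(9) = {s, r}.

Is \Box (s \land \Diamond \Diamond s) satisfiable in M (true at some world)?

Let φ = \Box (s \land \Diamond \Diamond s). Evaluate φ at each world:
  0 (successors {0, 3, 4, 6, 9}): φ is false.
  1 (successors {1, 2, 3, 4, 5, 7}): φ is false.
  2 (successors {0, 1, 4, 5, 8}): φ is false.
  3 (successors {2, 4, 5, 7, 8}): φ is false.
  4 (successors {0, 3, 7, 9}): φ is false.
  5 (successors {1, 2, 3, 4}): φ is false.
  6 (successors {1, 6, 7, 8, 9}): φ is false.
  7 (successors {0, 1, 3, 4, 6, 7, 8}): φ is false.
  8 (successors {0, 1, 4, 5, 6, 8, 9}): φ is false.
  9 (successors {0, 1, 5, 6, 7, 9}): φ is false.
For instance, at 1:
  At 1: \Box (s \land \Diamond \Diamond s) requires s \land \Diamond \Diamond s at every successor {1, 2, 3, 4, 5, 7}.
    s \land \Diamond \Diamond s fails at 2, so \Box (s \land \Diamond \Diamond s) is false at 1.
      At 2: s is false, \Diamond \Diamond s is true, so s \land \Diamond \Diamond s is false.

No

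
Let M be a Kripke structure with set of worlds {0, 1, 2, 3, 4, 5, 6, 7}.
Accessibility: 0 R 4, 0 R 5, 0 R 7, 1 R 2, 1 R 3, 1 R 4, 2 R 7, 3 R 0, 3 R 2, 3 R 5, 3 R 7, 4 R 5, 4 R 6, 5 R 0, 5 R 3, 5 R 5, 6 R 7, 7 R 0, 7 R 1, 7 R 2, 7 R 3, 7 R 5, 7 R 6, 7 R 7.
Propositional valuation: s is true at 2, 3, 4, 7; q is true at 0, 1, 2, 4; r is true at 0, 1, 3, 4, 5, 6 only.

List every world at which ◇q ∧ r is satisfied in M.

Let φ = ◇q ∧ r. Evaluate φ at each world:
  0 (successors {4, 5, 7}): φ is true.
  1 (successors {2, 3, 4}): φ is true.
  2 (successors {7}): φ is false.
  3 (successors {0, 2, 5, 7}): φ is true.
  4 (successors {5, 6}): φ is false.
  5 (successors {0, 3, 5}): φ is true.
  6 (successors {7}): φ is false.
  7 (successors {0, 1, 2, 3, 5, 6, 7}): φ is false.
For instance, at 0:
  At 0: ◇q is true, r is true, so ◇q ∧ r is true.
    At 0: ◇q requires q at some successor in {4, 5, 7}.
      q holds at 4, so ◇q is true at 0.
Satisfying worlds: {0, 1, 3, 5}

0, 1, 3, 5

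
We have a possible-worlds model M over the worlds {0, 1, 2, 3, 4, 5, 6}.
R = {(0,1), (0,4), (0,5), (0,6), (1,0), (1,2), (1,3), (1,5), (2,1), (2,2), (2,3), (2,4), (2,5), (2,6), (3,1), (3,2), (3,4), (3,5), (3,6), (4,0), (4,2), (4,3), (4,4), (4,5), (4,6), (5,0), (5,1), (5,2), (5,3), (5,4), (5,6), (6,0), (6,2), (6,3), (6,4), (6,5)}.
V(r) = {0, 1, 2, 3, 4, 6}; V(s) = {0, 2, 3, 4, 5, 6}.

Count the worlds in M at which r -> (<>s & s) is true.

Let φ = r -> (<>s & s). Evaluate φ at each world:
  0 (successors {1, 4, 5, 6}): φ is true.
  1 (successors {0, 2, 3, 5}): φ is false.
  2 (successors {1, 2, 3, 4, 5, 6}): φ is true.
  3 (successors {1, 2, 4, 5, 6}): φ is true.
  4 (successors {0, 2, 3, 4, 5, 6}): φ is true.
  5 (successors {0, 1, 2, 3, 4, 6}): φ is true.
  6 (successors {0, 2, 3, 4, 5}): φ is true.
For instance, at 4:
  At 4: r is true, <>s & s is true, so r -> (<>s & s) is true.
    At 4: <>s is true, s is true, so <>s & s is true.
      At 4: <>s requires s at some successor in {0, 2, 3, 4, 5, 6}.
        s holds at 0, so <>s is true at 4.
Satisfying worlds: {0, 2, 3, 4, 5, 6}

6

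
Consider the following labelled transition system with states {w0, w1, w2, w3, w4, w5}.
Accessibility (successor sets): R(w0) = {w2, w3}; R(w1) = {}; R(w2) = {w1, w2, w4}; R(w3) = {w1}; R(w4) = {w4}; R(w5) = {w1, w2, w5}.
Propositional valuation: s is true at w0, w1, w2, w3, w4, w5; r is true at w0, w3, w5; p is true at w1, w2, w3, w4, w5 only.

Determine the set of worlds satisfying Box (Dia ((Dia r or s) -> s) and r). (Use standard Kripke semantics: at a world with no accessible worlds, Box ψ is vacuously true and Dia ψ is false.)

Recall that Box ψ holds at a world iff ψ holds at every accessible world, and Dia ψ holds iff ψ holds at some accessible world.
Let φ = Box (Dia ((Dia r or s) -> s) and r). Evaluate φ at each world:
  w0 (successors {w2, w3}): φ is false.
  w1 (successors ∅): φ is true.
  w2 (successors {w1, w2, w4}): φ is false.
  w3 (successors {w1}): φ is false.
  w4 (successors {w4}): φ is false.
  w5 (successors {w1, w2, w5}): φ is false.
For instance, at w2:
  At w2: Box (Dia ((Dia r or s) -> s) and r) requires Dia ((Dia r or s) -> s) and r at every successor {w1, w2, w4}.
    Dia ((Dia r or s) -> s) and r fails at w1, so Box (Dia ((Dia r or s) -> s) and r) is false at w2.
      At w1: Dia ((Dia r or s) -> s) is false, r is false, so Dia ((Dia r or s) -> s) and r is false.
Satisfying worlds: {w1}

w1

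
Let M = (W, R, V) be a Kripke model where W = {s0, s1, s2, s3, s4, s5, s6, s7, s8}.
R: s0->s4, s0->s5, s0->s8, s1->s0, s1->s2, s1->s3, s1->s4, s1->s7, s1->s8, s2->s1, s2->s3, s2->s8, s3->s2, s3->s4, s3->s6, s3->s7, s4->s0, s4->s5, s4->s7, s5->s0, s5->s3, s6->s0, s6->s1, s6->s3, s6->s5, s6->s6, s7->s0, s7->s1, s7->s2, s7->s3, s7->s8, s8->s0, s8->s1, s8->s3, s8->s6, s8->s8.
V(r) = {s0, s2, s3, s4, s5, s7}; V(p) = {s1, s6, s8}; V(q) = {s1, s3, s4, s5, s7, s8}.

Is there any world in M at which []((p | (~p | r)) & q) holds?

Yes

Recall that []ψ holds at a world iff ψ holds at every accessible world, and <>ψ holds iff ψ holds at some accessible world.
Let φ = []((p | (~p | r)) & q). Evaluate φ at each world:
  s0 (successors {s4, s5, s8}): φ is true.
  s1 (successors {s0, s2, s3, s4, s7, s8}): φ is false.
  s2 (successors {s1, s3, s8}): φ is true.
  s3 (successors {s2, s4, s6, s7}): φ is false.
  s4 (successors {s0, s5, s7}): φ is false.
  s5 (successors {s0, s3}): φ is false.
  s6 (successors {s0, s1, s3, s5, s6}): φ is false.
  s7 (successors {s0, s1, s2, s3, s8}): φ is false.
  s8 (successors {s0, s1, s3, s6, s8}): φ is false.
Detail at s0 (witness):
  At s0: []((p | (~p | r)) & q) requires (p | (~p | r)) & q at every successor {s4, s5, s8}.
    At s4: (p | (~p | r)) & q is true.
    At s5: (p | (~p | r)) & q is true.
    At s8: (p | (~p | r)) & q is true.
  So []((p | (~p | r)) & q) is true at s0.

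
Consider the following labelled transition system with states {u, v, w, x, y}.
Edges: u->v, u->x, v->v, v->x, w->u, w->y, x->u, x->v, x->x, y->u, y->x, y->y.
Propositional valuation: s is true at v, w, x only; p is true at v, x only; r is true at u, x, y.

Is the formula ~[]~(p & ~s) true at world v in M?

No

Recall that []ψ holds at a world iff ψ holds at every accessible world, and <>ψ holds iff ψ holds at some accessible world.
At v: []~(p & ~s) is true, so ~[]~(p & ~s) is false.
  At v: []~(p & ~s) requires ~(p & ~s) at every successor {v, x}.
    At v: ~(p & ~s) is true.
    At x: ~(p & ~s) is true.
  So []~(p & ~s) is true at v.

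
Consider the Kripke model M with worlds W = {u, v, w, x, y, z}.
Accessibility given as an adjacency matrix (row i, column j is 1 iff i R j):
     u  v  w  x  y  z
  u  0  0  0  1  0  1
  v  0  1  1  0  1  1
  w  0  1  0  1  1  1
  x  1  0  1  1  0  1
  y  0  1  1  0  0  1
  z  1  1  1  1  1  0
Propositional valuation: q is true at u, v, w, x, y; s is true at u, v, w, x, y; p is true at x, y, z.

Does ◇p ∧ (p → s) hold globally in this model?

Let φ = ◇p ∧ (p → s). Evaluate φ at each world:
  u (successors {x, z}): φ is true.
  v (successors {v, w, y, z}): φ is true.
  w (successors {v, x, y, z}): φ is true.
  x (successors {u, w, x, z}): φ is true.
  y (successors {v, w, z}): φ is true.
  z (successors {u, v, w, x, y}): φ is false.
Detail at z (counterexample):
  At z: ◇p is true, p → s is false, so ◇p ∧ (p → s) is false.
    At z: ◇p requires p at some successor in {u, v, w, x, y}.
      p holds at x, so ◇p is true at z.

No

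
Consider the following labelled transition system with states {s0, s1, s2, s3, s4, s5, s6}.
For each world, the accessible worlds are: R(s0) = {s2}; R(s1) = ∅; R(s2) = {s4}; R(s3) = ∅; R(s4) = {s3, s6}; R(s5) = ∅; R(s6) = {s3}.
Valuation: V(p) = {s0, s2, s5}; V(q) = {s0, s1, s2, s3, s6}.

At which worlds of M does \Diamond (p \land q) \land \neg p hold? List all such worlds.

none

Recall that \Diamond ψ holds at a world iff ψ holds at some accessible world.
Let φ = \Diamond (p \land q) \land \neg p. Evaluate φ at each world:
  s0 (successors {s2}): φ is false.
  s1 (successors ∅): φ is false.
  s2 (successors {s4}): φ is false.
  s3 (successors ∅): φ is false.
  s4 (successors {s3, s6}): φ is false.
  s5 (successors ∅): φ is false.
  s6 (successors {s3}): φ is false.
For instance, at s4:
  At s4: \Diamond (p \land q) is false, \neg p is true, so \Diamond (p \land q) \land \neg p is false.
    At s4: \Diamond (p \land q) requires p \land q at some successor in {s3, s6}.
      At s3: p \land q is false.
      At s6: p \land q is false.
    So \Diamond (p \land q) is false at s4.
Satisfying worlds: none.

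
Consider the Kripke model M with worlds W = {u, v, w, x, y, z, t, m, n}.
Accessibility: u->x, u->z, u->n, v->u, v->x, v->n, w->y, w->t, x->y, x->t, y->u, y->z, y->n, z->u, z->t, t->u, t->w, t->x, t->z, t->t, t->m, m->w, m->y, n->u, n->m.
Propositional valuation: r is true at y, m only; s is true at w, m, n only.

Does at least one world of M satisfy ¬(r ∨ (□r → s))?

Recall that □ψ holds at a world iff ψ holds at every accessible world, and ◇ψ holds iff ψ holds at some accessible world.
Let φ = ¬(r ∨ (□r → s)). Evaluate φ at each world:
  u (successors {x, z, n}): φ is false.
  v (successors {u, x, n}): φ is false.
  w (successors {y, t}): φ is false.
  x (successors {y, t}): φ is false.
  y (successors {u, z, n}): φ is false.
  z (successors {u, t}): φ is false.
  t (successors {u, w, x, z, t, m}): φ is false.
  m (successors {w, y}): φ is false.
  n (successors {u, m}): φ is false.
For instance, at m:
  At m: r ∨ (□r → s) is true, so ¬(r ∨ (□r → s)) is false.
    At m: r is true, □r → s is true, so r ∨ (□r → s) is true.
      At m: □r is false, s is true, so □r → s is true.

No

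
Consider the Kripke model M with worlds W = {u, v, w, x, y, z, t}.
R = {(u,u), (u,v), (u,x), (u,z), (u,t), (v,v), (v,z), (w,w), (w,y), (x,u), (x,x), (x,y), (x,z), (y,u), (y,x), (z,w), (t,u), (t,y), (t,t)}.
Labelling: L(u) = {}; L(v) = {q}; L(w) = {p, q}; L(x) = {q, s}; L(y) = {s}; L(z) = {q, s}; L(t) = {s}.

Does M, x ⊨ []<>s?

No

At x: []<>s requires <>s at every successor {u, x, y, z}.
  <>s fails at z, so []<>s is false at x.
    At z: <>s requires s at some successor in {w}.
      At w: s is false.
    So <>s is false at z.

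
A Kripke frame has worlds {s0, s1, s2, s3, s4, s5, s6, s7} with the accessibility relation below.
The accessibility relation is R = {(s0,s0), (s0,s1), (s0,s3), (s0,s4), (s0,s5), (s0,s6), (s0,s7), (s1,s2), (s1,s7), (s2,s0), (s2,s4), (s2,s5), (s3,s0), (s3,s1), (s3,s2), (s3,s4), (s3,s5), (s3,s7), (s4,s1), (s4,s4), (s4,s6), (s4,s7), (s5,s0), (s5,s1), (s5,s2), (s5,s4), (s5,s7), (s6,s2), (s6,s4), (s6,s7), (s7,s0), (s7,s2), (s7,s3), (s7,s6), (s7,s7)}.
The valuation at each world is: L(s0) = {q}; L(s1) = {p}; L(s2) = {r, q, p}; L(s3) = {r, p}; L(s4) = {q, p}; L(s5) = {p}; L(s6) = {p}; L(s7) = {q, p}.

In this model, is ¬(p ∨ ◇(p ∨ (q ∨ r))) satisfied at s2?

No

At s2: p ∨ ◇(p ∨ (q ∨ r)) is true, so ¬(p ∨ ◇(p ∨ (q ∨ r))) is false.
  At s2: p is true, ◇(p ∨ (q ∨ r)) is true, so p ∨ ◇(p ∨ (q ∨ r)) is true.
    At s2: ◇(p ∨ (q ∨ r)) requires p ∨ (q ∨ r) at some successor in {s0, s4, s5}.
      p ∨ (q ∨ r) holds at s0, so ◇(p ∨ (q ∨ r)) is true at s2.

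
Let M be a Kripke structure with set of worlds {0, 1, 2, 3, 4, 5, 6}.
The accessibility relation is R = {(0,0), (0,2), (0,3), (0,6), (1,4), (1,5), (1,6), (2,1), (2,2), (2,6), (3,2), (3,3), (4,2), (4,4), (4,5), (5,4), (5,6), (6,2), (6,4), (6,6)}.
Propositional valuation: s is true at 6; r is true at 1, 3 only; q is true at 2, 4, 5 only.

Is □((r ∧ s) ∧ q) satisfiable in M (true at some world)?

Recall that □ψ holds at a world iff ψ holds at every accessible world, and ◇ψ holds iff ψ holds at some accessible world.
Let φ = □((r ∧ s) ∧ q). Evaluate φ at each world:
  0 (successors {0, 2, 3, 6}): φ is false.
  1 (successors {4, 5, 6}): φ is false.
  2 (successors {1, 2, 6}): φ is false.
  3 (successors {2, 3}): φ is false.
  4 (successors {2, 4, 5}): φ is false.
  5 (successors {4, 6}): φ is false.
  6 (successors {2, 4, 6}): φ is false.
For instance, at 3:
  At 3: □((r ∧ s) ∧ q) requires (r ∧ s) ∧ q at every successor {2, 3}.
    (r ∧ s) ∧ q fails at 2, so □((r ∧ s) ∧ q) is false at 3.

No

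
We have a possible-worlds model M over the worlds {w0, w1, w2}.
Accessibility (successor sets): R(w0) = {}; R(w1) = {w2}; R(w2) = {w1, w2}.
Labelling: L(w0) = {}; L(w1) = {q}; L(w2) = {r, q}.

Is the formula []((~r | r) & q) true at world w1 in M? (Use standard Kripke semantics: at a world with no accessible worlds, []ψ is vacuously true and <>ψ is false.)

Recall that []ψ holds at a world iff ψ holds at every accessible world, and <>ψ holds iff ψ holds at some accessible world.
At w1: []((~r | r) & q) requires (~r | r) & q at every successor {w2}.
  At w2: (~r | r) & q is true.
So []((~r | r) & q) is true at w1.

Yes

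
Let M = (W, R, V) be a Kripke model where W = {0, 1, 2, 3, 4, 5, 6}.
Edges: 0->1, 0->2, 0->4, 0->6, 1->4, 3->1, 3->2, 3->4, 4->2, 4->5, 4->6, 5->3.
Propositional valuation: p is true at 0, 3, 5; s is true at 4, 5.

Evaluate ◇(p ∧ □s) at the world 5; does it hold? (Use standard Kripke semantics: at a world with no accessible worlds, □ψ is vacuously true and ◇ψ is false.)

At 5: ◇(p ∧ □s) requires p ∧ □s at some successor in {3}.
  At 3: p ∧ □s is false.
So ◇(p ∧ □s) is false at 5.

No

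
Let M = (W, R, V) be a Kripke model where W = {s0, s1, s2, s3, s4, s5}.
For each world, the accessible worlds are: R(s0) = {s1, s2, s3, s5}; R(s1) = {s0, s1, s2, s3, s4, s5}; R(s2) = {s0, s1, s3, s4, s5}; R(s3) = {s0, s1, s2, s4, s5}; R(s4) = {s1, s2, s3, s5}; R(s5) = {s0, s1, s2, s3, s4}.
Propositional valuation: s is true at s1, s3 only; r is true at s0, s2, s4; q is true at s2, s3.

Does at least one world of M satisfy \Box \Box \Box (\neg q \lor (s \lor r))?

Let φ = \Box \Box \Box (\neg q \lor (s \lor r)). Evaluate φ at each world:
  s0 (successors {s1, s2, s3, s5}): φ is true.
  s1 (successors {s0, s1, s2, s3, s4, s5}): φ is true.
  s2 (successors {s0, s1, s3, s4, s5}): φ is true.
  s3 (successors {s0, s1, s2, s4, s5}): φ is true.
  s4 (successors {s1, s2, s3, s5}): φ is true.
  s5 (successors {s0, s1, s2, s3, s4}): φ is true.
Detail at s0 (witness):
  At s0: \Box \Box \Box (\neg q \lor (s \lor r)) requires \Box \Box (\neg q \lor (s \lor r)) at every successor {s1, s2, s3, s5}.
    At s1: \Box \Box (\neg q \lor (s \lor r)) is true.
    At s2: \Box \Box (\neg q \lor (s \lor r)) is true.
    At s3: \Box \Box (\neg q \lor (s \lor r)) is true.
    At s5: \Box \Box (\neg q \lor (s \lor r)) is true.
  So \Box \Box \Box (\neg q \lor (s \lor r)) is true at s0.

Yes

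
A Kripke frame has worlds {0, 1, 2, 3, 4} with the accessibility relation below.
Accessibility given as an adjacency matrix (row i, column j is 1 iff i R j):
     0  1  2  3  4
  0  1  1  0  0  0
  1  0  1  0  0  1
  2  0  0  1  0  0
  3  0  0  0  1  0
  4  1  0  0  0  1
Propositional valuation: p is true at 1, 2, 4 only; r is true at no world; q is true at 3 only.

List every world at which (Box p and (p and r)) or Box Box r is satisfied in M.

Let φ = (Box p and (p and r)) or Box Box r. Evaluate φ at each world:
  0 (successors {0, 1}): φ is false.
  1 (successors {1, 4}): φ is false.
  2 (successors {2}): φ is false.
  3 (successors {3}): φ is false.
  4 (successors {0, 4}): φ is false.
For instance, at 0:
  At 0: Box p and (p and r) is false, Box Box r is false, so (Box p and (p and r)) or Box Box r is false.
    At 0: Box p is false, p and r is false, so Box p and (p and r) is false.
      At 0: Box p requires p at every successor {0, 1}.
        p fails at 0, so Box p is false at 0.
    At 0: Box Box r requires Box r at every successor {0, 1}.
      Box r fails at 0, so Box Box r is false at 0.
Satisfying worlds: none.

none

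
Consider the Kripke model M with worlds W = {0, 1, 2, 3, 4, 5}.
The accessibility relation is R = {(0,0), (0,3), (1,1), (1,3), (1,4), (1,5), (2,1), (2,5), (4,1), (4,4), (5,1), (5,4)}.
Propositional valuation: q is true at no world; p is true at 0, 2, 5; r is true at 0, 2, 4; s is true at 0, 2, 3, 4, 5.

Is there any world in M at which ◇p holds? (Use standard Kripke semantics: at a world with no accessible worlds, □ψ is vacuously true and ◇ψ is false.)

Yes

Let φ = ◇p. Evaluate φ at each world:
  0 (successors {0, 3}): φ is true.
  1 (successors {1, 3, 4, 5}): φ is true.
  2 (successors {1, 5}): φ is true.
  3 (successors ∅): φ is false.
  4 (successors {1, 4}): φ is false.
  5 (successors {1, 4}): φ is false.
Detail at 0 (witness):
  At 0: ◇p requires p at some successor in {0, 3}.
    p holds at 0, so ◇p is true at 0.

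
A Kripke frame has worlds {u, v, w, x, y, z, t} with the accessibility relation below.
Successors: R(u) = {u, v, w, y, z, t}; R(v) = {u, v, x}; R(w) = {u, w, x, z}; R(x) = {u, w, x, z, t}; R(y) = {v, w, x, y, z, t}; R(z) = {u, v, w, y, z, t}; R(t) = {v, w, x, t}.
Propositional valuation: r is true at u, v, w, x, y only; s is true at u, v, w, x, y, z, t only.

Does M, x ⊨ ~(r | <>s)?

At x: r | <>s is true, so ~(r | <>s) is false.
  At x: r is true, <>s is true, so r | <>s is true.
    At x: <>s requires s at some successor in {u, w, x, z, t}.
      s holds at u, so <>s is true at x.

No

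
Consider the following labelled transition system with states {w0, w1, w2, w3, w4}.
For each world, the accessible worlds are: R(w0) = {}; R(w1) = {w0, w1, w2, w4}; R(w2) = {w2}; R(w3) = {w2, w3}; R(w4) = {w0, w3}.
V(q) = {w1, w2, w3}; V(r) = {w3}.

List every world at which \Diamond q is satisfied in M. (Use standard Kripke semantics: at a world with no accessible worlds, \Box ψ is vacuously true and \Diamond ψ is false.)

Let φ = \Diamond q. Evaluate φ at each world:
  w0 (successors ∅): φ is false.
  w1 (successors {w0, w1, w2, w4}): φ is true.
  w2 (successors {w2}): φ is true.
  w3 (successors {w2, w3}): φ is true.
  w4 (successors {w0, w3}): φ is true.
For instance, at w1:
  At w1: \Diamond q requires q at some successor in {w0, w1, w2, w4}.
    q holds at w1, so \Diamond q is true at w1.
Satisfying worlds: {w1, w2, w3, w4}

w1, w2, w3, w4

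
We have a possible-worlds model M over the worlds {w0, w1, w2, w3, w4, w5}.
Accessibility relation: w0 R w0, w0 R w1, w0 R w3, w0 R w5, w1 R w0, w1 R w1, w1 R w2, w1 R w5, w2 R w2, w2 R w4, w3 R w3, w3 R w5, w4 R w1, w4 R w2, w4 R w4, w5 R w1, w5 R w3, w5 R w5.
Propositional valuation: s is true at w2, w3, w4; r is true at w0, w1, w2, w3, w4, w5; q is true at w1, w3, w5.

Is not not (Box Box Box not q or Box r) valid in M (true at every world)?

Recall that Box ψ holds at a world iff ψ holds at every accessible world, and Dia ψ holds iff ψ holds at some accessible world.
Let φ = not not (Box Box Box not q or Box r). Evaluate φ at each world:
  w0 (successors {w0, w1, w3, w5}): φ is true.
  w1 (successors {w0, w1, w2, w5}): φ is true.
  w2 (successors {w2, w4}): φ is true.
  w3 (successors {w3, w5}): φ is true.
  w4 (successors {w1, w2, w4}): φ is true.
  w5 (successors {w1, w3, w5}): φ is true.
For instance, at w2:
  At w2: not (Box Box Box not q or Box r) is false, so not not (Box Box Box not q or Box r) is true.
    At w2: Box Box Box not q or Box r is true, so not (Box Box Box not q or Box r) is false.
      At w2: Box Box Box not q is false, Box r is true, so Box Box Box not q or Box r is true.

Yes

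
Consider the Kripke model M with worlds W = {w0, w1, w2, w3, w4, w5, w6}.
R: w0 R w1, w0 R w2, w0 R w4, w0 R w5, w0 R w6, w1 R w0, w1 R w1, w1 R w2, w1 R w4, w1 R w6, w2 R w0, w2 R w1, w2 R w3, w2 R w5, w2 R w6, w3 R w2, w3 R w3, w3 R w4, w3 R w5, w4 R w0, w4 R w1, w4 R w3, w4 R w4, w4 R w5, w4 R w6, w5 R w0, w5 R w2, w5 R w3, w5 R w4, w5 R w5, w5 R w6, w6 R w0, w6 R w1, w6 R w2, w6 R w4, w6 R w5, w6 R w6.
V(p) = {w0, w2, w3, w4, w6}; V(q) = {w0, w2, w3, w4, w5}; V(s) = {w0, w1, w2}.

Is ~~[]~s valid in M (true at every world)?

No

Let φ = ~~[]~s. Evaluate φ at each world:
  w0 (successors {w1, w2, w4, w5, w6}): φ is false.
  w1 (successors {w0, w1, w2, w4, w6}): φ is false.
  w2 (successors {w0, w1, w3, w5, w6}): φ is false.
  w3 (successors {w2, w3, w4, w5}): φ is false.
  w4 (successors {w0, w1, w3, w4, w5, w6}): φ is false.
  w5 (successors {w0, w2, w3, w4, w5, w6}): φ is false.
  w6 (successors {w0, w1, w2, w4, w5, w6}): φ is false.
Detail at w0 (counterexample):
  At w0: ~[]~s is true, so ~~[]~s is false.
    At w0: []~s is false, so ~[]~s is true.
      At w0: []~s requires ~s at every successor {w1, w2, w4, w5, w6}.
        ~s fails at w1, so []~s is false at w0.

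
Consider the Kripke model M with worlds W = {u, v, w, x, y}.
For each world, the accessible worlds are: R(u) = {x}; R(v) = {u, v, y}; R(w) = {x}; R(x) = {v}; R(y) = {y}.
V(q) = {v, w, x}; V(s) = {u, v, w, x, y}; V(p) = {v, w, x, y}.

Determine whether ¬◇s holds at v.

At v: ◇s is true, so ¬◇s is false.
  At v: ◇s requires s at some successor in {u, v, y}.
    s holds at u, so ◇s is true at v.

No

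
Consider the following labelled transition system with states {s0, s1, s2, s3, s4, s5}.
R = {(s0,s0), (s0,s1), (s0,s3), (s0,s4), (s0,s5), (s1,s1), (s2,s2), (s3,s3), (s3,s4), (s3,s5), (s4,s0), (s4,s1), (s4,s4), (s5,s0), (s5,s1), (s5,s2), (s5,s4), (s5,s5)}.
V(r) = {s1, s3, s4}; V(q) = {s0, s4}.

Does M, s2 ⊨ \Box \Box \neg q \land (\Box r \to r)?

Yes

At s2: \Box \Box \neg q is true, \Box r \to r is true, so \Box \Box \neg q \land (\Box r \to r) is true.
  At s2: \Box \Box \neg q requires \Box \neg q at every successor {s2}.
      At s2: \Box \neg q requires \neg q at every successor {s2}.
        At s2: \neg q is true.
      So \Box \neg q is true at s2.
  So \Box \Box \neg q is true at s2.
  At s2: \Box r is false, r is false, so \Box r \to r is true.
    At s2: \Box r requires r at every successor {s2}.
      r fails at s2, so \Box r is false at s2.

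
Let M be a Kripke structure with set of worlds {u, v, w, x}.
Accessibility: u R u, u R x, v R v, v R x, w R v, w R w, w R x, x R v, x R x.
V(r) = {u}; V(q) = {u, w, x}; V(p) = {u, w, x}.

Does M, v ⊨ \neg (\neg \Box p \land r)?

At v: \neg \Box p \land r is false, so \neg (\neg \Box p \land r) is true.
  At v: \neg \Box p is true, r is false, so \neg \Box p \land r is false.
    At v: \Box p is false, so \neg \Box p is true.
      At v: \Box p requires p at every successor {v, x}.
        p fails at v, so \Box p is false at v.

Yes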